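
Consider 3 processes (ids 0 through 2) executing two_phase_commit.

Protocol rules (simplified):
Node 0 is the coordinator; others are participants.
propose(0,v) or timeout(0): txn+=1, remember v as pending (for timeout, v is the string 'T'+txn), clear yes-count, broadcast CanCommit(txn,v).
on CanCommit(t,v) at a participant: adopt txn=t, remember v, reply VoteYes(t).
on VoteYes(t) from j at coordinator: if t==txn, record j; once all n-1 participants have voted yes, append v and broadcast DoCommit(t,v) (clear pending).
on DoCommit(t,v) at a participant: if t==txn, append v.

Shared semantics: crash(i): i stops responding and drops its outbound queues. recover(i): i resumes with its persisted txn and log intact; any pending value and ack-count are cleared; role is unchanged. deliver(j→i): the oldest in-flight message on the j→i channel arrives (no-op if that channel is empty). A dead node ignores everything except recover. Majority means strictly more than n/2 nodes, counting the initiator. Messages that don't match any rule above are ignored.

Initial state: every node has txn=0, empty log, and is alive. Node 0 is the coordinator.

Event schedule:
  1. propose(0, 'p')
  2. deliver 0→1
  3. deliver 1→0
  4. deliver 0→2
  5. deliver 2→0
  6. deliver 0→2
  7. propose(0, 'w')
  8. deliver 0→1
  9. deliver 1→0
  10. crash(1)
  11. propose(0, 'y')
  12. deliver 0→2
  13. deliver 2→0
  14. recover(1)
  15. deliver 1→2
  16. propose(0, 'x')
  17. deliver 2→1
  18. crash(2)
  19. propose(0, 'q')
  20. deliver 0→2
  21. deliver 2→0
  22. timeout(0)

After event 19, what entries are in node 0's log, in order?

after 1 — propose(0,'p'): n0:coor/t1/[-]
after 2 — deliver 0→1: n1:part/t1/[-]
after 3 — deliver 1→0: ·
after 4 — deliver 0→2: n2:part/t1/[-]
after 5 — deliver 2→0: n0:coor/t1/[p]
after 6 — deliver 0→2: n2:part/t1/[p]
after 7 — propose(0,'w'): n0:coor/t2/[p]
after 8 — deliver 0→1: n1:part/t1/[p]
after 9 — deliver 1→0: ·
after 10 — crash(1): n1:✗part/t1/[p]
after 11 — propose(0,'y'): n0:coor/t3/[p]
after 12 — deliver 0→2: n2:part/t2/[p]
after 13 — deliver 2→0: ·
after 14 — recover(1): n1:part/t1/[p]
after 15 — deliver 1→2: ·
after 16 — propose(0,'x'): n0:coor/t4/[p]
after 17 — deliver 2→1: ·
after 18 — crash(2): n2:✗part/t2/[p]
after 19 — propose(0,'q'): n0:coor/t5/[p]

p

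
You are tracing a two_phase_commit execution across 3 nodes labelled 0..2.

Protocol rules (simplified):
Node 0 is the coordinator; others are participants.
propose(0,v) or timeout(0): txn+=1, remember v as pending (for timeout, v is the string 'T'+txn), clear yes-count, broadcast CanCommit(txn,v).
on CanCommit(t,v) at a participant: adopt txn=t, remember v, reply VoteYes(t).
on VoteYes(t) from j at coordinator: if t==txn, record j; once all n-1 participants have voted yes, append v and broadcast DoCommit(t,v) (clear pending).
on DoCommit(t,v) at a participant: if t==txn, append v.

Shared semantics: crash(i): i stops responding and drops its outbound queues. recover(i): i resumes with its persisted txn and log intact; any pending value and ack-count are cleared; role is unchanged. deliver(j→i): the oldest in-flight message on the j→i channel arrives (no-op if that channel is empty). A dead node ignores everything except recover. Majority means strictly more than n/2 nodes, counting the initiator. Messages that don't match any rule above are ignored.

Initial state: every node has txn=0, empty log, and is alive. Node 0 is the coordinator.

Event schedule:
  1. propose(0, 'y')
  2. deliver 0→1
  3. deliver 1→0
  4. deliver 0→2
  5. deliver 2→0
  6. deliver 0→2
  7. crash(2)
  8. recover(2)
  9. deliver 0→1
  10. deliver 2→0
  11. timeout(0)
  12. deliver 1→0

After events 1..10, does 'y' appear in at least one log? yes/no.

e1 propose(0,'y'): 0[coor,t=1,-]
e2 deliver 0→1: 1[part,t=1,-]
e3 deliver 1→0: ·
e4 deliver 0→2: 2[part,t=1,-]
e5 deliver 2→0: 0[coor,t=1,y]
e6 deliver 0→2: 2[part,t=1,y]
e7 crash(2): 2[✗part,t=1,y]
e8 recover(2): 2[part,t=1,y]
e9 deliver 0→1: 1[part,t=1,y]
e10 deliver 2→0: ·

yes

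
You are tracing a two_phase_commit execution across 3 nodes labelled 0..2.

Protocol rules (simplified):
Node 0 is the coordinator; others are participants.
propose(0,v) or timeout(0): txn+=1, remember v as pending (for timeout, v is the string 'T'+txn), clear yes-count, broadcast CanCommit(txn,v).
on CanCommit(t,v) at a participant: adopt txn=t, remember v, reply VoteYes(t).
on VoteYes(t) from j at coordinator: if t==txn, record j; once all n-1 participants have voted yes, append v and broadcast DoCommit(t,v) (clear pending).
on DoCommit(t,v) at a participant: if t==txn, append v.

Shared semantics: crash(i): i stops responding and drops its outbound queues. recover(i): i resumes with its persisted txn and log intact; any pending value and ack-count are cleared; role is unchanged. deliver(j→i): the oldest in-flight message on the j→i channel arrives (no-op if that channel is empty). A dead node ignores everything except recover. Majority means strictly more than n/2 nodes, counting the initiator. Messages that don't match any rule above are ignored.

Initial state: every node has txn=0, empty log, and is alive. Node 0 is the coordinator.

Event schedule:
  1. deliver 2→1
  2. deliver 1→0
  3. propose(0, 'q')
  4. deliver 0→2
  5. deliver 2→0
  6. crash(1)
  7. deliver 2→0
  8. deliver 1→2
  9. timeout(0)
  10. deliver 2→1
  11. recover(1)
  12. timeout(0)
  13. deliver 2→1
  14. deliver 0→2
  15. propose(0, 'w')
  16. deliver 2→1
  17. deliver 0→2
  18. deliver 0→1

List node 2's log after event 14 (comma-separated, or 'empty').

1. deliver 2→1:  nop
2. deliver 1→0:  nop
3. propose(0,'q'):  <0:coor t1 ->
4. deliver 0→2:  <2:part t1 ->
5. deliver 2→0:  nop
6. crash(1):  <1:✗part t0 ->
7. deliver 2→0:  nop
8. deliver 1→2:  nop
9. timeout(0):  <0:coor t2 ->
10. deliver 2→1:  nop
11. recover(1):  <1:part t0 ->
12. timeout(0):  <0:coor t3 ->
13. deliver 2→1:  nop
14. deliver 0→2:  <2:part t2 ->

empty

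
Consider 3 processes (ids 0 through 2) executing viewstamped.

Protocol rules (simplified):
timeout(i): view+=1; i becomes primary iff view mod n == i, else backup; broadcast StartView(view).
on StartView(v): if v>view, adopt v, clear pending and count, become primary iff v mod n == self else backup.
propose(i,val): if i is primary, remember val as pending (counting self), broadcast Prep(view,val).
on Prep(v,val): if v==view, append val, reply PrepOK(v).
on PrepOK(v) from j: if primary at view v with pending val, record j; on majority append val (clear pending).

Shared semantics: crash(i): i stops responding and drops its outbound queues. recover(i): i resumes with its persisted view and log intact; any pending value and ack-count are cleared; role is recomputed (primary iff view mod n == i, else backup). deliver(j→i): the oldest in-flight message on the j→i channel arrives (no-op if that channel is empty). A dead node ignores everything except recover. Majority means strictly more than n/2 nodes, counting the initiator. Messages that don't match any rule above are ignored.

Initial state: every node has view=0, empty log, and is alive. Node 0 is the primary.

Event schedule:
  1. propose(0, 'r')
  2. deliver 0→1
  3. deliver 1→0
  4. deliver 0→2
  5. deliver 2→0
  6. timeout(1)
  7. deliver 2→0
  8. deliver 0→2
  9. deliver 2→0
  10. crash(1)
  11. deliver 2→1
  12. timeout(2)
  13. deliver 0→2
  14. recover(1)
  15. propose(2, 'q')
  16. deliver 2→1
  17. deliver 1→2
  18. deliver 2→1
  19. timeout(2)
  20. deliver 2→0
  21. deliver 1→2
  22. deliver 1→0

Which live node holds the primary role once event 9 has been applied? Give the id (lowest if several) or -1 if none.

1. propose(0,'r'):  nop
2. deliver 0→1:  <1:back v0 r>
3. deliver 1→0:  <0:prim v0 r>
4. deliver 0→2:  <2:back v0 r>
5. deliver 2→0:  nop
6. timeout(1):  <1:prim v1 r>
7. deliver 2→0:  nop
8. deliver 0→2:  nop
9. deliver 2→0:  nop

0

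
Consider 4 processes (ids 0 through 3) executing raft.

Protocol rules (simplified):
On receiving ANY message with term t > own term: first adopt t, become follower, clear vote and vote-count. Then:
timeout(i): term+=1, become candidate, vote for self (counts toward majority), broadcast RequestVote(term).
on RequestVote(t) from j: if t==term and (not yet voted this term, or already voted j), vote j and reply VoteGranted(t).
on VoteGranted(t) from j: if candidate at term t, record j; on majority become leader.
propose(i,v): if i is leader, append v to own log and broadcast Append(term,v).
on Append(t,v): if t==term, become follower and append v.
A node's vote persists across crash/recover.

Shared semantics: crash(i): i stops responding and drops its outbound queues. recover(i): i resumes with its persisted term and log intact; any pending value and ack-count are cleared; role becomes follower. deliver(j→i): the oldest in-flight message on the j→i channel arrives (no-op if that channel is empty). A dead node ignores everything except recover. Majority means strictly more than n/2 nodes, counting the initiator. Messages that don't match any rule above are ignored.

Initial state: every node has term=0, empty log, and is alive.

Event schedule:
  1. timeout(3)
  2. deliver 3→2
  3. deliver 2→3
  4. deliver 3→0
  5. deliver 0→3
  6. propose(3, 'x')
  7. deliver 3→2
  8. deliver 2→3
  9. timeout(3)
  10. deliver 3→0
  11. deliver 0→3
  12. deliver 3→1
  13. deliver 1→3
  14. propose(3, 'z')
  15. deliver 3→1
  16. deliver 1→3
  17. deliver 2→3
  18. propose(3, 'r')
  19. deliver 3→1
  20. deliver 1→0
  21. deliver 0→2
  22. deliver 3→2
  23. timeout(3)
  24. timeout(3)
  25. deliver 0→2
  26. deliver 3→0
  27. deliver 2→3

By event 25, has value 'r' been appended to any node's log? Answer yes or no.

no

step 1 timeout(3): 3={cand,t=1,log=-}
step 2 deliver 3→2: 2={foll,t=1,log=-}
step 3 deliver 2→3: —
step 4 deliver 3→0: 0={foll,t=1,log=-}
step 5 deliver 0→3: 3={lead,t=1,log=-}
step 6 propose(3,'x'): 3={lead,t=1,log=x}
step 7 deliver 3→2: 2={foll,t=1,log=x}
step 8 deliver 2→3: —
step 9 timeout(3): 3={cand,t=2,log=x}
step 10 deliver 3→0: 0={foll,t=1,log=x}
step 11 deliver 0→3: —
step 12 deliver 3→1: 1={foll,t=1,log=-}
step 13 deliver 1→3: —
step 14 propose(3,'z'): —
step 15 deliver 3→1: 1={foll,t=1,log=x}
step 16 deliver 1→3: —
step 17 deliver 2→3: —
step 18 propose(3,'r'): —
step 19 deliver 3→1: 1={foll,t=2,log=x}
step 20 deliver 1→0: —
step 21 deliver 0→2: —
step 22 deliver 3→2: 2={foll,t=2,log=x}
step 23 timeout(3): 3={cand,t=3,log=x}
step 24 timeout(3): 3={cand,t=4,log=x}
step 25 deliver 0→2: —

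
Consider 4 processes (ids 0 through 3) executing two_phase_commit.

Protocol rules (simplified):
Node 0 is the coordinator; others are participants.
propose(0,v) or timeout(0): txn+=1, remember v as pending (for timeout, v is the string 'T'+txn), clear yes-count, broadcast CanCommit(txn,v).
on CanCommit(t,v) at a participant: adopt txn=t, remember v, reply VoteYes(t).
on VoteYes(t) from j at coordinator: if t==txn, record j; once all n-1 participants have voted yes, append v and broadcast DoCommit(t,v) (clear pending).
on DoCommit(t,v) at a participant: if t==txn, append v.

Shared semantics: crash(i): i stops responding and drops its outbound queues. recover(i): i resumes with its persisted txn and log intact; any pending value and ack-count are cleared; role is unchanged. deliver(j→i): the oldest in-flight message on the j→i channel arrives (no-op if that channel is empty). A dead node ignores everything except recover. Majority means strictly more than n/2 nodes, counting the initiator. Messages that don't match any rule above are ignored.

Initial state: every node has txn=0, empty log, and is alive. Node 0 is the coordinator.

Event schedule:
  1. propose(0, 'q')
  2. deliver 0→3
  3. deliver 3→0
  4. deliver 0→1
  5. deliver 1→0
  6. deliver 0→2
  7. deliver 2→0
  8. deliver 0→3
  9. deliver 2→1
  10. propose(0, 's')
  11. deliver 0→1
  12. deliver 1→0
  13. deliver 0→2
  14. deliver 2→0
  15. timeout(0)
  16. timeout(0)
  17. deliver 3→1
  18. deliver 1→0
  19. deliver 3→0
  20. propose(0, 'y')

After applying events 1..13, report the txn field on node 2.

step 1 propose(0,'q'): 0={coor,t=1,log=-}
step 2 deliver 0→3: 3={part,t=1,log=-}
step 3 deliver 3→0: —
step 4 deliver 0→1: 1={part,t=1,log=-}
step 5 deliver 1→0: —
step 6 deliver 0→2: 2={part,t=1,log=-}
step 7 deliver 2→0: 0={coor,t=1,log=q}
step 8 deliver 0→3: 3={part,t=1,log=q}
step 9 deliver 2→1: —
step 10 propose(0,'s'): 0={coor,t=2,log=q}
step 11 deliver 0→1: 1={part,t=1,log=q}
step 12 deliver 1→0: —
step 13 deliver 0→2: 2={part,t=1,log=q}

1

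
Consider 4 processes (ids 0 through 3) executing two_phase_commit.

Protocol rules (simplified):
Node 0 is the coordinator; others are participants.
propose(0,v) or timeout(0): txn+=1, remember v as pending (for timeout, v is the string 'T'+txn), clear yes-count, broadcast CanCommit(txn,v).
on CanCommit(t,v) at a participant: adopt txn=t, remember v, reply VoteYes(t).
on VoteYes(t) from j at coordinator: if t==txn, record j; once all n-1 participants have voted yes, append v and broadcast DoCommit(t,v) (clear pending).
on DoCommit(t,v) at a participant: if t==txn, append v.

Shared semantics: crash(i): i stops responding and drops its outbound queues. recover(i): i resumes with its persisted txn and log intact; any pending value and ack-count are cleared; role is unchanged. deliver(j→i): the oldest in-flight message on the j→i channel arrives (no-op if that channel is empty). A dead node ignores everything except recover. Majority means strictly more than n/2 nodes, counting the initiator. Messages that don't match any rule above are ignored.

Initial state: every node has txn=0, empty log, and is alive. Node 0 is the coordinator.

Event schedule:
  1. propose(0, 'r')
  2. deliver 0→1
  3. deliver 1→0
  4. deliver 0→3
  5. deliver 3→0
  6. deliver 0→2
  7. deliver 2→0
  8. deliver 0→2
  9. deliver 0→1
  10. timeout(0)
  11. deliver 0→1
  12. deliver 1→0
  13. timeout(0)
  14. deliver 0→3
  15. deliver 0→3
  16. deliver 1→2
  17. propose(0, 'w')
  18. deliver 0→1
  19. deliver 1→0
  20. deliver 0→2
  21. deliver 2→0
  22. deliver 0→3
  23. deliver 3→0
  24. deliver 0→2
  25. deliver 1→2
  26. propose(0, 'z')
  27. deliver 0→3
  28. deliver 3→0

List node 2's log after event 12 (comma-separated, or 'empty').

after 1 — propose(0,'r'): n0:coor/t1/[-]
after 2 — deliver 0→1: n1:part/t1/[-]
after 3 — deliver 1→0: ·
after 4 — deliver 0→3: n3:part/t1/[-]
after 5 — deliver 3→0: ·
after 6 — deliver 0→2: n2:part/t1/[-]
after 7 — deliver 2→0: n0:coor/t1/[r]
after 8 — deliver 0→2: n2:part/t1/[r]
after 9 — deliver 0→1: n1:part/t1/[r]
after 10 — timeout(0): n0:coor/t2/[r]
after 11 — deliver 0→1: n1:part/t2/[r]
after 12 — deliver 1→0: ·

r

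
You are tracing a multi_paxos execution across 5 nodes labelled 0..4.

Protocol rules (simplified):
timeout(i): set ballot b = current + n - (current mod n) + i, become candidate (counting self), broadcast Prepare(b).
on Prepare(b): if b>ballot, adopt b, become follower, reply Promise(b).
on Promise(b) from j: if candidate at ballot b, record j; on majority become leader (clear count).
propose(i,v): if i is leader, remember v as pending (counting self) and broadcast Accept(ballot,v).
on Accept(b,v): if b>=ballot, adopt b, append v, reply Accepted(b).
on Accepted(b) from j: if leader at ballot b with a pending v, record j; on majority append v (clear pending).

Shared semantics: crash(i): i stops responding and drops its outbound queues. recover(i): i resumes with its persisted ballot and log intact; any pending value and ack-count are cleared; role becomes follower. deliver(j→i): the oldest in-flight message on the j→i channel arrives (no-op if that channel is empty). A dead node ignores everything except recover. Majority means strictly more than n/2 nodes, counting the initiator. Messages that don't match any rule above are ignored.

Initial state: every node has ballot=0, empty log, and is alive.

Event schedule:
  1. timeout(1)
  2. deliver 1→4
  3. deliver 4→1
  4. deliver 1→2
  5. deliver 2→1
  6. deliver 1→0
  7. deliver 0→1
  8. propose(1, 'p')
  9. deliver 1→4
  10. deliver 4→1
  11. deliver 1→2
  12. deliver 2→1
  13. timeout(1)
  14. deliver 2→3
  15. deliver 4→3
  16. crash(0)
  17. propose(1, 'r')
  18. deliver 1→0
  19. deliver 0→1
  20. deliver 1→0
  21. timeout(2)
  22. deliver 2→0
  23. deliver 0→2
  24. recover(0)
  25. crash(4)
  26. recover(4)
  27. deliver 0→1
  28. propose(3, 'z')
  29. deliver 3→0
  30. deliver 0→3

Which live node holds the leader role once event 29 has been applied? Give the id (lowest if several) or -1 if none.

step 1 timeout(1): 1={cand,b=6,log=-}
step 2 deliver 1→4: 4={foll,b=6,log=-}
step 3 deliver 4→1: —
step 4 deliver 1→2: 2={foll,b=6,log=-}
step 5 deliver 2→1: 1={lead,b=6,log=-}
step 6 deliver 1→0: 0={foll,b=6,log=-}
step 7 deliver 0→1: —
step 8 propose(1,'p'): —
step 9 deliver 1→4: 4={foll,b=6,log=p}
step 10 deliver 4→1: —
step 11 deliver 1→2: 2={foll,b=6,log=p}
step 12 deliver 2→1: 1={lead,b=6,log=p}
step 13 timeout(1): 1={cand,b=11,log=p}
step 14 deliver 2→3: —
step 15 deliver 4→3: —
step 16 crash(0): 0={✗foll,b=6,log=-}
step 17 propose(1,'r'): —
step 18 deliver 1→0: —
step 19 deliver 0→1: —
step 20 deliver 1→0: —
step 21 timeout(2): 2={cand,b=12,log=p}
step 22 deliver 2→0: —
step 23 deliver 0→2: —
step 24 recover(0): 0={foll,b=6,log=-}
step 25 crash(4): 4={✗foll,b=6,log=p}
step 26 recover(4): 4={foll,b=6,log=p}
step 27 deliver 0→1: —
step 28 propose(3,'z'): —
step 29 deliver 3→0: —

-1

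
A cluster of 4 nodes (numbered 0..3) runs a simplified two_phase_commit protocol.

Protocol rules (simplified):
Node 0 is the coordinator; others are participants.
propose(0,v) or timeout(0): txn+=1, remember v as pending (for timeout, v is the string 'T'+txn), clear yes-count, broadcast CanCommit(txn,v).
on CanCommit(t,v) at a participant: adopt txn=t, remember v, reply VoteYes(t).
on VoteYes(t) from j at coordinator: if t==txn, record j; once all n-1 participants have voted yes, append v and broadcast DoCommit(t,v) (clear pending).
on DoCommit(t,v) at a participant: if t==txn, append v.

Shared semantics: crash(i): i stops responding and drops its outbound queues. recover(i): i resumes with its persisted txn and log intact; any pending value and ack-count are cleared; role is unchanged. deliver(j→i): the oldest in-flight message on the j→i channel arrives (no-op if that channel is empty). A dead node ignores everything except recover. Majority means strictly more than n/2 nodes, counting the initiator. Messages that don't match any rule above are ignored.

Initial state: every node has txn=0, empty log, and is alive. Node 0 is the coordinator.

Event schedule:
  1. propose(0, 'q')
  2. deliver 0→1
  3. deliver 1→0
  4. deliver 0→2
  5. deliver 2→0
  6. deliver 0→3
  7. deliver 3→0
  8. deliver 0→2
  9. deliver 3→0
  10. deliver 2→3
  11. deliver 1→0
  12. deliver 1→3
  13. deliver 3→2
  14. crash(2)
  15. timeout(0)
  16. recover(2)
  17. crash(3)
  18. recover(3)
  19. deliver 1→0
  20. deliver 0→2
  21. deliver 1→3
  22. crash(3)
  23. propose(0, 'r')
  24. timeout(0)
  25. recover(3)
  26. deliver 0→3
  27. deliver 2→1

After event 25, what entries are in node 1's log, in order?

1. propose(0,'q'):  <0:coor t1 ->
2. deliver 0→1:  <1:part t1 ->
3. deliver 1→0:  nop
4. deliver 0→2:  <2:part t1 ->
5. deliver 2→0:  nop
6. deliver 0→3:  <3:part t1 ->
7. deliver 3→0:  <0:coor t1 q>
8. deliver 0→2:  <2:part t1 q>
9. deliver 3→0:  nop
10. deliver 2→3:  nop
11. deliver 1→0:  nop
12. deliver 1→3:  nop
13. deliver 3→2:  nop
14. crash(2):  <2:✗part t1 q>
15. timeout(0):  <0:coor t2 q>
16. recover(2):  <2:part t1 q>
17. crash(3):  <3:✗part t1 ->
18. recover(3):  <3:part t1 ->
19. deliver 1→0:  nop
20. deliver 0→2:  <2:part t2 q>
21. deliver 1→3:  nop
22. crash(3):  <3:✗part t1 ->
23. propose(0,'r'):  <0:coor t3 q>
24. timeout(0):  <0:coor t4 q>
25. recover(3):  <3:part t1 ->

empty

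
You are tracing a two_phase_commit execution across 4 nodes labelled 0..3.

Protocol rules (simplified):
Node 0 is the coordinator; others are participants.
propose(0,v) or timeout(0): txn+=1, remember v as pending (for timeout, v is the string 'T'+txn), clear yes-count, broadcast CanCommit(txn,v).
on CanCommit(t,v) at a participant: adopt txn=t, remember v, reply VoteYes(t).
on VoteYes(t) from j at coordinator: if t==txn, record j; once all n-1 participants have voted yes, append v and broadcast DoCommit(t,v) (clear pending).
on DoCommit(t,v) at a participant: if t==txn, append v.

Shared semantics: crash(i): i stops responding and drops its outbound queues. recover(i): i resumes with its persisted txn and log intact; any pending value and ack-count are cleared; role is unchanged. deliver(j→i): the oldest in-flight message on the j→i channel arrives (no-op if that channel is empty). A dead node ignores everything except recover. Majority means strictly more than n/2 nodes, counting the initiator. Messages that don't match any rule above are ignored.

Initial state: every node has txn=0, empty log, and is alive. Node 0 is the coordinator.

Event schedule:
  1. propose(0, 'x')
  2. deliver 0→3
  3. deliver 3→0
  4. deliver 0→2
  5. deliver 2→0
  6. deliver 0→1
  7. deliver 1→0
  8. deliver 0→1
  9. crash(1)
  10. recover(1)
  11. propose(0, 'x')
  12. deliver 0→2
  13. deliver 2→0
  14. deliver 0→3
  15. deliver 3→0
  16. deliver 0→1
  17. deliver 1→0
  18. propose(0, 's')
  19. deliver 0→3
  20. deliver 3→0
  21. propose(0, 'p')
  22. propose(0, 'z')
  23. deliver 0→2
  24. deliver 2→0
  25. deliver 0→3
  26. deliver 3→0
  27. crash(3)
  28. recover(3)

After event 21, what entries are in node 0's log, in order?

after 1 — propose(0,'x'): n0:coor/t1/[-]
after 2 — deliver 0→3: n3:part/t1/[-]
after 3 — deliver 3→0: ·
after 4 — deliver 0→2: n2:part/t1/[-]
after 5 — deliver 2→0: ·
after 6 — deliver 0→1: n1:part/t1/[-]
after 7 — deliver 1→0: n0:coor/t1/[x]
after 8 — deliver 0→1: n1:part/t1/[x]
after 9 — crash(1): n1:✗part/t1/[x]
after 10 — recover(1): n1:part/t1/[x]
after 11 — propose(0,'x'): n0:coor/t2/[x]
after 12 — deliver 0→2: n2:part/t1/[x]
after 13 — deliver 2→0: ·
after 14 — deliver 0→3: n3:part/t1/[x]
after 15 — deliver 3→0: ·
after 16 — deliver 0→1: n1:part/t2/[x]
after 17 — deliver 1→0: ·
after 18 — propose(0,'s'): n0:coor/t3/[x]
after 19 — deliver 0→3: n3:part/t2/[x]
after 20 — deliver 3→0: ·
after 21 — propose(0,'p'): n0:coor/t4/[x]

x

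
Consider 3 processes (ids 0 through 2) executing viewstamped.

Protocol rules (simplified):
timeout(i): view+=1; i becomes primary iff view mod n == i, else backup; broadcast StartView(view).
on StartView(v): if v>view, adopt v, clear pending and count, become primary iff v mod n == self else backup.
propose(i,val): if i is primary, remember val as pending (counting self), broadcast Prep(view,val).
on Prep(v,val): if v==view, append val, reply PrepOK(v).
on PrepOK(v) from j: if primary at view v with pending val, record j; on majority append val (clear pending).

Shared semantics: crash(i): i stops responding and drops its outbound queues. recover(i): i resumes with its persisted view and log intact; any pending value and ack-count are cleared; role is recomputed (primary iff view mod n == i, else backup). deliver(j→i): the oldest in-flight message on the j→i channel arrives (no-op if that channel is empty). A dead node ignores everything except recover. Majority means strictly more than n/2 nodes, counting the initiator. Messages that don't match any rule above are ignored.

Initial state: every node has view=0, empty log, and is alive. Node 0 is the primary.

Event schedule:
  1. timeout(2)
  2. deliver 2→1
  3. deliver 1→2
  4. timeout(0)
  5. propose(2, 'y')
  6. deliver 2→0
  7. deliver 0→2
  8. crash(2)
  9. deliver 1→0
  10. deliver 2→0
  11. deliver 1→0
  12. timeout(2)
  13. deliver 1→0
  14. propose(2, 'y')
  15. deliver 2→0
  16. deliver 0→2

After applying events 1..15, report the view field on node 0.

e1 timeout(2): 2[back,v=1,-]
e2 deliver 2→1: 1[prim,v=1,-]
e3 deliver 1→2: ·
e4 timeout(0): 0[back,v=1,-]
e5 propose(2,'y'): ·
e6 deliver 2→0: ·
e7 deliver 0→2: ·
e8 crash(2): 2[✗back,v=1,-]
e9 deliver 1→0: ·
e10 deliver 2→0: ·
e11 deliver 1→0: ·
e12 timeout(2): ·
e13 deliver 1→0: ·
e14 propose(2,'y'): ·
e15 deliver 2→0: ·

1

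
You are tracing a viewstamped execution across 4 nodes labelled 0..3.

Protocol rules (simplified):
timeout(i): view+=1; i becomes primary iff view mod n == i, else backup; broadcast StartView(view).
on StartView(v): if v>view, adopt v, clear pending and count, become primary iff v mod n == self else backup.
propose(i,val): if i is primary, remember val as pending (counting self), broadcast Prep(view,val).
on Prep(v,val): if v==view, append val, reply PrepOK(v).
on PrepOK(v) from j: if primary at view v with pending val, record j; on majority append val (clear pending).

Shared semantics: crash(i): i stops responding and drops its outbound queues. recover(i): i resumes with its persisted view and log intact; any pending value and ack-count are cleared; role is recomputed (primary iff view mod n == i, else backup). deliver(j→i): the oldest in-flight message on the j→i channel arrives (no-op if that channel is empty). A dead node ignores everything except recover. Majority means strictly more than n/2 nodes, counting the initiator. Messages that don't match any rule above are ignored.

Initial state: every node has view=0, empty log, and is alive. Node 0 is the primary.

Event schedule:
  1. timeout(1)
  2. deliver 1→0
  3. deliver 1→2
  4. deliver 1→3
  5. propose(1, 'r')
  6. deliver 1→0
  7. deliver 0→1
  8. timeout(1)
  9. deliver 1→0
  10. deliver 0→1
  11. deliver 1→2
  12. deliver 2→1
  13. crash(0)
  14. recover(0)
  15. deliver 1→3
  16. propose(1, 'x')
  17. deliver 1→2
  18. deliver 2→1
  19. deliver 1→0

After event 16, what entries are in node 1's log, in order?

empty

after 1 — timeout(1): n1:prim/v1/[-]
after 2 — deliver 1→0: n0:back/v1/[-]
after 3 — deliver 1→2: n2:back/v1/[-]
after 4 — deliver 1→3: n3:back/v1/[-]
after 5 — propose(1,'r'): ·
after 6 — deliver 1→0: n0:back/v1/[r]
after 7 — deliver 0→1: ·
after 8 — timeout(1): n1:back/v2/[-]
after 9 — deliver 1→0: n0:back/v2/[r]
after 10 — deliver 0→1: ·
after 11 — deliver 1→2: n2:back/v1/[r]
after 12 — deliver 2→1: ·
after 13 — crash(0): n0:✗back/v2/[r]
after 14 — recover(0): n0:back/v2/[r]
after 15 — deliver 1→3: n3:back/v1/[r]
after 16 — propose(1,'x'): ·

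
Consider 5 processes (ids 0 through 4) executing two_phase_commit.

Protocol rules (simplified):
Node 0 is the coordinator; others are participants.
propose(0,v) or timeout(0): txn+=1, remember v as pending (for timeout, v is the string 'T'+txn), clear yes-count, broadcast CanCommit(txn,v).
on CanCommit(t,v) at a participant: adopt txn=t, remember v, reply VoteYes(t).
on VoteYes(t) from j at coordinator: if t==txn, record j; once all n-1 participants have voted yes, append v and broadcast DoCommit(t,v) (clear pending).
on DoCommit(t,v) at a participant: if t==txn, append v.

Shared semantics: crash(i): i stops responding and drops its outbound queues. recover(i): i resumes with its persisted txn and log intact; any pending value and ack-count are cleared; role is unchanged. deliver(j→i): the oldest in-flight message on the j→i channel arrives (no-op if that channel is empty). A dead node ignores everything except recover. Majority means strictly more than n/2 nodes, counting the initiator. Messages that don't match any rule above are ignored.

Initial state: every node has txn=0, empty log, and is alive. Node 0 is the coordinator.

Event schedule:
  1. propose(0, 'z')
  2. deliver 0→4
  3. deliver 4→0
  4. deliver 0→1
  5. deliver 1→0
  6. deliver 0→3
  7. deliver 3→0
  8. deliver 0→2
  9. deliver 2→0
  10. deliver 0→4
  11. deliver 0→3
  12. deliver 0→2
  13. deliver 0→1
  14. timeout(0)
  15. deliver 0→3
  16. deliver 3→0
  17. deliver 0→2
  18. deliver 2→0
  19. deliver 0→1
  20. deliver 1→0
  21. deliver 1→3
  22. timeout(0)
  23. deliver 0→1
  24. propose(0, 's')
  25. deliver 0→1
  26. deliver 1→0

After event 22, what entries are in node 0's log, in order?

z

after 1 — propose(0,'z'): n0:coor/t1/[-]
after 2 — deliver 0→4: n4:part/t1/[-]
after 3 — deliver 4→0: ·
after 4 — deliver 0→1: n1:part/t1/[-]
after 5 — deliver 1→0: ·
after 6 — deliver 0→3: n3:part/t1/[-]
after 7 — deliver 3→0: ·
after 8 — deliver 0→2: n2:part/t1/[-]
after 9 — deliver 2→0: n0:coor/t1/[z]
after 10 — deliver 0→4: n4:part/t1/[z]
after 11 — deliver 0→3: n3:part/t1/[z]
after 12 — deliver 0→2: n2:part/t1/[z]
after 13 — deliver 0→1: n1:part/t1/[z]
after 14 — timeout(0): n0:coor/t2/[z]
after 15 — deliver 0→3: n3:part/t2/[z]
after 16 — deliver 3→0: ·
after 17 — deliver 0→2: n2:part/t2/[z]
after 18 — deliver 2→0: ·
after 19 — deliver 0→1: n1:part/t2/[z]
after 20 — deliver 1→0: ·
after 21 — deliver 1→3: ·
after 22 — timeout(0): n0:coor/t3/[z]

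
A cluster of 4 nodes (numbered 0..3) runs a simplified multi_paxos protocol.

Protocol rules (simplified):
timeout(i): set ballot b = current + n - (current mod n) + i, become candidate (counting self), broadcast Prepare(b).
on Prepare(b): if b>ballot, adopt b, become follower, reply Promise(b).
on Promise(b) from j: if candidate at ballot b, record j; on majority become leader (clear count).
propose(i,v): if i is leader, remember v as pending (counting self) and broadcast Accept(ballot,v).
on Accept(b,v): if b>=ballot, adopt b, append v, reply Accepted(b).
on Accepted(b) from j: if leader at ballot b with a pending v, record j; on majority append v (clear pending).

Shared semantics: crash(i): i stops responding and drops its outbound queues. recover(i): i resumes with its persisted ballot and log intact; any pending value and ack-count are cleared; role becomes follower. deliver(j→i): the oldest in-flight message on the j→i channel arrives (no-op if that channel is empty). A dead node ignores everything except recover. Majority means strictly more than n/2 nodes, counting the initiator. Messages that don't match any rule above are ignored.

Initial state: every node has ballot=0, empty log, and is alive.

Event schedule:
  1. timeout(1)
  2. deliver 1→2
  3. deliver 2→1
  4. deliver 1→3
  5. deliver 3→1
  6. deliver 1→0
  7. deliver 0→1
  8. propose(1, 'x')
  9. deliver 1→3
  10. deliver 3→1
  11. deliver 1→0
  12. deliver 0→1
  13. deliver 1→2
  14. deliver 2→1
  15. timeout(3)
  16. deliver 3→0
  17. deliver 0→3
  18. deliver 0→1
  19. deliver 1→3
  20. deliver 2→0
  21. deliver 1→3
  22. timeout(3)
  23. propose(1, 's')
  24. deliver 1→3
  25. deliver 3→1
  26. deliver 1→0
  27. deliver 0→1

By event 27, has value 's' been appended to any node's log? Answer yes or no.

step 1 timeout(1): 1={cand,b=5,log=-}
step 2 deliver 1→2: 2={foll,b=5,log=-}
step 3 deliver 2→1: —
step 4 deliver 1→3: 3={foll,b=5,log=-}
step 5 deliver 3→1: 1={lead,b=5,log=-}
step 6 deliver 1→0: 0={foll,b=5,log=-}
step 7 deliver 0→1: —
step 8 propose(1,'x'): —
step 9 deliver 1→3: 3={foll,b=5,log=x}
step 10 deliver 3→1: —
step 11 deliver 1→0: 0={foll,b=5,log=x}
step 12 deliver 0→1: 1={lead,b=5,log=x}
step 13 deliver 1→2: 2={foll,b=5,log=x}
step 14 deliver 2→1: —
step 15 timeout(3): 3={cand,b=11,log=x}
step 16 deliver 3→0: 0={foll,b=11,log=x}
step 17 deliver 0→3: —
step 18 deliver 0→1: —
step 19 deliver 1→3: —
step 20 deliver 2→0: —
step 21 deliver 1→3: —
step 22 timeout(3): 3={cand,b=15,log=x}
step 23 propose(1,'s'): —
step 24 deliver 1→3: —
step 25 deliver 3→1: 1={foll,b=11,log=x}
step 26 deliver 1→0: —
step 27 deliver 0→1: —

no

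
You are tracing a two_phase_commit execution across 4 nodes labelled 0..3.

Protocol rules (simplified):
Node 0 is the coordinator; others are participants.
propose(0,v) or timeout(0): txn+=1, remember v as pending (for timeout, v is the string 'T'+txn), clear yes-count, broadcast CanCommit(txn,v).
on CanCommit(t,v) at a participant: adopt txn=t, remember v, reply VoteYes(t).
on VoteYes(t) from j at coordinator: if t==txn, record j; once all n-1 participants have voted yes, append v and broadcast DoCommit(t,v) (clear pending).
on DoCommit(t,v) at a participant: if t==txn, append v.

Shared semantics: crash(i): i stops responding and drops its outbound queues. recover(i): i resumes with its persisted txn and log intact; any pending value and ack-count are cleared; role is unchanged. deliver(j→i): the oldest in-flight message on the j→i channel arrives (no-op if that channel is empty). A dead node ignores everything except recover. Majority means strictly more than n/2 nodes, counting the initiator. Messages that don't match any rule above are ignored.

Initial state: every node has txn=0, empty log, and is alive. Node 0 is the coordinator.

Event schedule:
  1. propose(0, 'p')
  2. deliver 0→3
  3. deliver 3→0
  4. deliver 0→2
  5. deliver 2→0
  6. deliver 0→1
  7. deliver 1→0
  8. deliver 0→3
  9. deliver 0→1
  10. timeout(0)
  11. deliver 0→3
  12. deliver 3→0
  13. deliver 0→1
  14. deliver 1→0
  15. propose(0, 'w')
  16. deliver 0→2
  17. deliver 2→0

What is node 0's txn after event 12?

2

e1 propose(0,'p'): 0[coor,t=1,-]
e2 deliver 0→3: 3[part,t=1,-]
e3 deliver 3→0: ·
e4 deliver 0→2: 2[part,t=1,-]
e5 deliver 2→0: ·
e6 deliver 0→1: 1[part,t=1,-]
e7 deliver 1→0: 0[coor,t=1,p]
e8 deliver 0→3: 3[part,t=1,p]
e9 deliver 0→1: 1[part,t=1,p]
e10 timeout(0): 0[coor,t=2,p]
e11 deliver 0→3: 3[part,t=2,p]
e12 deliver 3→0: ·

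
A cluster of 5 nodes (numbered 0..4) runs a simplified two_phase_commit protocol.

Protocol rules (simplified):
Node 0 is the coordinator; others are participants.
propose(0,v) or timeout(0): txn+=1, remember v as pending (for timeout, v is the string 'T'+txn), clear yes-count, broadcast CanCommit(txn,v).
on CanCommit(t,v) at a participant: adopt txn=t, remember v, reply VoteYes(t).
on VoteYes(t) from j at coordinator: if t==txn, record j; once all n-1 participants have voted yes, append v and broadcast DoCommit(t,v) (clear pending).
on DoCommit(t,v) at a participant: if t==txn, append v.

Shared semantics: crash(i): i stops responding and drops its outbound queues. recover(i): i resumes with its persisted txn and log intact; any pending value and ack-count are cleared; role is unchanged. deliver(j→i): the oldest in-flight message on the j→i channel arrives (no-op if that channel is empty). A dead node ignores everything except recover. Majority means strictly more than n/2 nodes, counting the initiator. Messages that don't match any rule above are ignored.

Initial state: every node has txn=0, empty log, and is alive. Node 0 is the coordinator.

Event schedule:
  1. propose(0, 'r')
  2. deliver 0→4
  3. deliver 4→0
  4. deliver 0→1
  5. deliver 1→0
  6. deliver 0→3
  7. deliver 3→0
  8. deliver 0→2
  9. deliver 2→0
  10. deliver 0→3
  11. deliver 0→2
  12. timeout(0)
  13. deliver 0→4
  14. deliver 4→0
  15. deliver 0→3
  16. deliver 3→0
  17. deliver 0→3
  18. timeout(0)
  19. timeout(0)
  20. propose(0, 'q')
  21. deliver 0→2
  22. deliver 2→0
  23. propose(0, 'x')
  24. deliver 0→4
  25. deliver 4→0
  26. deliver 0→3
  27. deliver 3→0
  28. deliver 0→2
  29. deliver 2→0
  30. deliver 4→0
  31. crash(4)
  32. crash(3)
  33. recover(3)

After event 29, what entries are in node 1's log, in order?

empty

[1] propose(0,'r') → N0(coor t1 [-])
[2] deliver 0→4 → N4(part t1 [-])
[3] deliver 4→0 → ∅
[4] deliver 0→1 → N1(part t1 [-])
[5] deliver 1→0 → ∅
[6] deliver 0→3 → N3(part t1 [-])
[7] deliver 3→0 → ∅
[8] deliver 0→2 → N2(part t1 [-])
[9] deliver 2→0 → N0(coor t1 [r])
[10] deliver 0→3 → N3(part t1 [r])
[11] deliver 0→2 → N2(part t1 [r])
[12] timeout(0) → N0(coor t2 [r])
[13] deliver 0→4 → N4(part t1 [r])
[14] deliver 4→0 → ∅
[15] deliver 0→3 → N3(part t2 [r])
[16] deliver 3→0 → ∅
[17] deliver 0→3 → ∅
[18] timeout(0) → N0(coor t3 [r])
[19] timeout(0) → N0(coor t4 [r])
[20] propose(0,'q') → N0(coor t5 [r])
[21] deliver 0→2 → N2(part t2 [r])
[22] deliver 2→0 → ∅
[23] propose(0,'x') → N0(coor t6 [r])
[24] deliver 0→4 → N4(part t2 [r])
[25] deliver 4→0 → ∅
[26] deliver 0→3 → N3(part t3 [r])
[27] deliver 3→0 → ∅
[28] deliver 0→2 → N2(part t3 [r])
[29] deliver 2→0 → ∅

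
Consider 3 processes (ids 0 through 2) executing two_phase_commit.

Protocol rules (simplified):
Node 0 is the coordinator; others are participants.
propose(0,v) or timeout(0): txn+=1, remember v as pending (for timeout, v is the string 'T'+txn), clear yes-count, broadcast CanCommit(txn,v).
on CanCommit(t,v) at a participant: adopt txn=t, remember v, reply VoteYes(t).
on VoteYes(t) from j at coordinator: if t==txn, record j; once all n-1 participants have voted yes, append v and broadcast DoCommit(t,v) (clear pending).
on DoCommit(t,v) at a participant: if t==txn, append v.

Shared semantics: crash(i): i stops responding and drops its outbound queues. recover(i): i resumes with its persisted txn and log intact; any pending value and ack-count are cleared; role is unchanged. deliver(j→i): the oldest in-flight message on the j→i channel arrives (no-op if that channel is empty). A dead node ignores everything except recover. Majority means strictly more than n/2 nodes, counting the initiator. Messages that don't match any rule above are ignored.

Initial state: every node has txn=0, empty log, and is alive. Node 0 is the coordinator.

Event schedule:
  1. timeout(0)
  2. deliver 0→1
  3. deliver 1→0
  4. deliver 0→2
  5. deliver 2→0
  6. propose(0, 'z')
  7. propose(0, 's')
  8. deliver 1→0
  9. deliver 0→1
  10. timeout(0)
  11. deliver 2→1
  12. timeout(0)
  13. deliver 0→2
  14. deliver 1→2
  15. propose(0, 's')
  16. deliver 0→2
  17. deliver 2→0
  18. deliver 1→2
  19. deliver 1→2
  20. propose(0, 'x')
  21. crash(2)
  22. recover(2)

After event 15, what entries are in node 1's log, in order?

T1

after 1 — timeout(0): n0:coor/t1/[-]
after 2 — deliver 0→1: n1:part/t1/[-]
after 3 — deliver 1→0: ·
after 4 — deliver 0→2: n2:part/t1/[-]
after 5 — deliver 2→0: n0:coor/t1/[T1]
after 6 — propose(0,'z'): n0:coor/t2/[T1]
after 7 — propose(0,'s'): n0:coor/t3/[T1]
after 8 — deliver 1→0: ·
after 9 — deliver 0→1: n1:part/t1/[T1]
after 10 — timeout(0): n0:coor/t4/[T1]
after 11 — deliver 2→1: ·
after 12 — timeout(0): n0:coor/t5/[T1]
after 13 — deliver 0→2: n2:part/t1/[T1]
after 14 — deliver 1→2: ·
after 15 — propose(0,'s'): n0:coor/t6/[T1]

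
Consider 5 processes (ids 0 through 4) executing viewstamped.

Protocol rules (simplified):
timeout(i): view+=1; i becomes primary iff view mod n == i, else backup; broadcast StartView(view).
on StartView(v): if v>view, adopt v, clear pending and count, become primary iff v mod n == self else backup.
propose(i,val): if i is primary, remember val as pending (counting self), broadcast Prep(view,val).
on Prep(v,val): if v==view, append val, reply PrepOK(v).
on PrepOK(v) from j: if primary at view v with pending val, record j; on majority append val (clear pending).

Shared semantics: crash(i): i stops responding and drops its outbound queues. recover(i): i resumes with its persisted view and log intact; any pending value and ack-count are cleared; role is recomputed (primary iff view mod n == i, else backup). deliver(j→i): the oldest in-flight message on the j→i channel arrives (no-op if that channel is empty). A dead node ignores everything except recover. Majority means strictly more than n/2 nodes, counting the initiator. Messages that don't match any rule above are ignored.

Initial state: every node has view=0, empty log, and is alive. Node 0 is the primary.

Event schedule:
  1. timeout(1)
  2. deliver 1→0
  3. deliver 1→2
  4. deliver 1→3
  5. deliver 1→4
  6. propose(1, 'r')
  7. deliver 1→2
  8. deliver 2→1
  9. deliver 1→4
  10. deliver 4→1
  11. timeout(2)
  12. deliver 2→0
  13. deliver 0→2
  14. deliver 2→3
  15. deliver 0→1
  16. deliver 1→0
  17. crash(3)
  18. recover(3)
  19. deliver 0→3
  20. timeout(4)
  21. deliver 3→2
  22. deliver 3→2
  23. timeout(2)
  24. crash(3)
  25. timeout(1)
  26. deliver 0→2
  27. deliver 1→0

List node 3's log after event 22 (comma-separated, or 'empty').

[1] timeout(1) → N1(prim v1 [-])
[2] deliver 1→0 → N0(back v1 [-])
[3] deliver 1→2 → N2(back v1 [-])
[4] deliver 1→3 → N3(back v1 [-])
[5] deliver 1→4 → N4(back v1 [-])
[6] propose(1,'r') → ∅
[7] deliver 1→2 → N2(back v1 [r])
[8] deliver 2→1 → ∅
[9] deliver 1→4 → N4(back v1 [r])
[10] deliver 4→1 → N1(prim v1 [r])
[11] timeout(2) → N2(prim v2 [r])
[12] deliver 2→0 → N0(back v2 [-])
[13] deliver 0→2 → ∅
[14] deliver 2→3 → N3(back v2 [-])
[15] deliver 0→1 → ∅
[16] deliver 1→0 → ∅
[17] crash(3) → N3(✗back v2 [-])
[18] recover(3) → N3(back v2 [-])
[19] deliver 0→3 → ∅
[20] timeout(4) → N4(back v2 [r])
[21] deliver 3→2 → ∅
[22] deliver 3→2 → ∅

empty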